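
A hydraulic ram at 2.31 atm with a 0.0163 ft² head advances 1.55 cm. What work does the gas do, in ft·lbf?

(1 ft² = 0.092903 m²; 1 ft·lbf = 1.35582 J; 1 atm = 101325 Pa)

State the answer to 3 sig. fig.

2.31 atm → 234061 Pa
0.0163 ft² → 0.00151432 m²
F = P × A = 234061 × 0.00151432 = 354.443 N
1.55 cm → 0.0155 m
W = F × d = 354.443 × 0.0155 = 5.49387 J
In ft·lbf: 5.49387 / 1.35582 = 4.05206 ft·lbf

4.05 ft·lbf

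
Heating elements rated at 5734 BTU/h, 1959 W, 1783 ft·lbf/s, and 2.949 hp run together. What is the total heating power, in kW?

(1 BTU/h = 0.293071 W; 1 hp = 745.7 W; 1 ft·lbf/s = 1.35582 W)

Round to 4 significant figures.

8.256 kW

5734 BTU/h × 0.293071 = 1680.47 W
1959 W (already W)
1783 ft·lbf/s × 1.35582 = 2417.43 W
2.949 hp × 745.7 = 2199.07 W
Total: 1680.47 + 1959 + 2417.43 + 2199.07 = 8255.97 W
In kW: 8255.97 / 1000 = 8.25597 kW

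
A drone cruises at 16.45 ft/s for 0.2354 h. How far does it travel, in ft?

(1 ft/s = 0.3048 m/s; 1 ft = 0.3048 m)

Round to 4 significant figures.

1.394×10⁴ ft

16.45 ft/s × 0.3048 → 5.01396 m/s
0.2354 h × 3600 → 847.44 s
d = v × t = 5.01396 m/s × 847.44 s = 4249.03 m
4249.03 m ÷ (0.3048 m/ft) = 13940.4 ft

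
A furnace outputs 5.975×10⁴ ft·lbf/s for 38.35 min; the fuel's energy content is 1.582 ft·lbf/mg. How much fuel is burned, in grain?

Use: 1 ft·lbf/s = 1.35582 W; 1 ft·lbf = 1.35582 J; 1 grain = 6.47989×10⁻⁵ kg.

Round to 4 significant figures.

5.975×10⁴ ft·lbf/s → 81010.2 W
38.35 min → 2301 s
E = P × t = 81010.2 × 2301 = 1.86404×10⁸ J
1.582 ft·lbf/mg → 2.14491×10⁶ J/kg
m = E / e_s = 1.86404×10⁸ / 2.14491×10⁶ = 86.9053 kg
In grain: 86.9053 / 6.47989×10⁻⁵ = 1.34115×10⁶ grain

1.341×10⁶ grain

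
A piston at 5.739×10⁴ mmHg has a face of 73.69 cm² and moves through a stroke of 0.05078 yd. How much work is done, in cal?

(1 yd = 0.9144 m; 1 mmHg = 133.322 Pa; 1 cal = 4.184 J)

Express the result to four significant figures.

5.739×10⁴ mmHg → 7.65135×10⁶ Pa
73.69 cm² → 0.007369 m²
F = P × A = 7.65135×10⁶ × 0.007369 = 56382.8 N
0.05078 yd → 0.0464332 m
W = F × d = 56382.8 × 0.0464332 = 2618.03 J
In cal: 2618.03 / 4.184 = 625.724 cal

625.7 cal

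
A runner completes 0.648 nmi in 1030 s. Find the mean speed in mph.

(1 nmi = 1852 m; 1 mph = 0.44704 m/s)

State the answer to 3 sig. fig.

0.648 nmi × 1852 → 1200.1 m
v = d / t = 1200.1 m / 1030 s = 1.16515 m/s
1.16515 m/s ÷ (0.44704 m/s/mph) = 2.60637 mph

2.61 mph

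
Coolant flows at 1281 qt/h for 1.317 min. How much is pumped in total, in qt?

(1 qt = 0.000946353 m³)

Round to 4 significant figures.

28.12 qt

1281 qt/h → 3.36744×10⁻⁴ m³/s
1.317 min → 79.02 s
V = Q × t = 3.36744×10⁻⁴ × 79.02 = 0.0266095 m³
In qt: 0.0266095 / 0.000946353 = 28.1179 qt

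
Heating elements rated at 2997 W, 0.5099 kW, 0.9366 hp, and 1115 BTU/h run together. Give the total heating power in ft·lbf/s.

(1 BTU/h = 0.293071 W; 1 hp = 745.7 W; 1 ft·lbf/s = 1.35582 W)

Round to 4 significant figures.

2997 W (already W)
0.5099 kW × 1000 = 509.9 W
0.9366 hp × 745.7 = 698.423 W
1115 BTU/h × 0.293071 = 326.774 W
Combined: 2997 + 509.9 + 698.423 + 326.774 = 4532.1 W
In ft·lbf/s: 4532.1 / 1.35582 = 3342.7 ft·lbf/s

3343 ft·lbf/s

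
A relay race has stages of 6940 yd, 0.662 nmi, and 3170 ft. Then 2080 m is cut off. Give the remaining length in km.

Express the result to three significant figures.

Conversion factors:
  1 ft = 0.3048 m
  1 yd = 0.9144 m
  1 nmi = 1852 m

6940 yd × 0.9144 = 6345.94 m
0.662 nmi × 1852 = 1226.02 m
3170 ft × 0.3048 = 966.216 m
2080 m (already m)
Result: 6345.94 + 1226.02 + 966.216 − 2080 = 6458.18 m
In km: 6458.18 / 1000 = 6.45818 km

6.46 km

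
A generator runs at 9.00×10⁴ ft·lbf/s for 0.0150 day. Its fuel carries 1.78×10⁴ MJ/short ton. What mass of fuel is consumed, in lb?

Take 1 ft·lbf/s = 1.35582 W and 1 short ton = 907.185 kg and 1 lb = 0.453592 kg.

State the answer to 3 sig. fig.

17.8 lb

9.00×10⁴ ft·lbf/s → 122024 W
0.0150 day → 1296 s
E = P × t = 122024 × 1296 = 1.58143×10⁸ J
1.78×10⁴ MJ/short ton → 1.96211×10⁷ J/kg
m = E / e_s = 1.58143×10⁸ / 1.96211×10⁷ = 8.05984 kg
In lb: 8.05984 / 0.453592 = 17.7689 lb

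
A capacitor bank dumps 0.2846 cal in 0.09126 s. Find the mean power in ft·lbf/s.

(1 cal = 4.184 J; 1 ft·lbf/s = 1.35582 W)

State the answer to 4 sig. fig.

9.624 ft·lbf/s

0.2846 cal × 4.184 = 1.19077 J
P = E / t = 1.19077 J / 0.09126 s = 13.0481 W
13.0481 W ÷ (1.35582 W/ft·lbf/s) = 9.62377 ft·lbf/s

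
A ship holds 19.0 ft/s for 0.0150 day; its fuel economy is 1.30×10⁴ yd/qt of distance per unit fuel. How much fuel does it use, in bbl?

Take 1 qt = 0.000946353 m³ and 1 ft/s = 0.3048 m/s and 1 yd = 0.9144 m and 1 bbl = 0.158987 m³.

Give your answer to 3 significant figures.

0.00376 bbl

19.0 ft/s → 5.7912 m/s
0.0150 day → 1296 s
d = v × t = 5.7912 × 1296 = 7505.4 m
1.30×10⁴ yd/qt → 1.25611×10⁷ m/m³
V = d / (distance per unit fuel) = 7505.4 / 1.25611×10⁷ = 5.97511×10⁻⁴ m³
In bbl: 5.97511×10⁻⁴ / 0.158987 = 0.00375824 bbl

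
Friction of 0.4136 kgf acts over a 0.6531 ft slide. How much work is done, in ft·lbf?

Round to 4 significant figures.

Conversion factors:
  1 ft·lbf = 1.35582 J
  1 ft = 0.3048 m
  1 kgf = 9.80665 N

0.4136 kgf × 9.80665 = 4.05603 N
0.6531 ft × 0.3048 = 0.199065 m
W = F × d = 4.05603 N × 0.199065 m = 0.807414 J
0.807414 J ÷ (1.35582 J/ft·lbf) = 0.595517 ft·lbf

0.5955 ft·lbf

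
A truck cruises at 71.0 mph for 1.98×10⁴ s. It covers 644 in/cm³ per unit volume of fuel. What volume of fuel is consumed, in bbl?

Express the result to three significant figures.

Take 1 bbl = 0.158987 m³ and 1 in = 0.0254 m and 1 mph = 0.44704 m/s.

71.0 mph → 31.7398 m/s
d = v × t = 31.7398 × 19800 = 628448 m
644 in/cm³ → 1.63576×10⁷ m/m³
V = d / (distance per unit fuel) = 628448 / 1.63576×10⁷ = 0.0384193 m³
In bbl: 0.0384193 / 0.158987 = 0.241651 bbl

0.242 bbl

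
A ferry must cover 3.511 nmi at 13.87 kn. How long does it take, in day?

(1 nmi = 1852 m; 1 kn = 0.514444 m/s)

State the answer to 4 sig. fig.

3.511 nmi × 1852 = 6502.37 m
13.87 kn × 0.514444 = 7.13534 m/s
t = d / v = 6502.37 m / 7.13534 m/s = 911.291 s
911.291 s ÷ (86400 s/day) = 0.0105473 day

0.01055 day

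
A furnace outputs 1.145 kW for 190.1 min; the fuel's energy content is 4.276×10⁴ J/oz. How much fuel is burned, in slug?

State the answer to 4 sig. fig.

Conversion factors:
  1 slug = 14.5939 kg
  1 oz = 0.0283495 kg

0.5933 slug

1.145 kW → 1145 W
190.1 min → 11406 s
E = P × t = 1145 × 11406 = 1.30599×10⁷ J
4.276×10⁴ J/oz → 1.50832×10⁶ J/kg
m = E / e_s = 1.30599×10⁷ / 1.50832×10⁶ = 8.65857 kg
In slug: 8.65857 / 14.5939 = 0.593301 slug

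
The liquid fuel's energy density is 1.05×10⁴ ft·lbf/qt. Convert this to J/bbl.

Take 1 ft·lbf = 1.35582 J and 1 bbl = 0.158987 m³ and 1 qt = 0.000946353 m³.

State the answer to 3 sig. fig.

1.05×10⁴ ft·lbf/qt × 1.35582 J/ft·lbf ÷ 0.000946353 m³/qt = 1.50431×10⁷ J/m³
1.50431×10⁷ J/m³ × 0.158987 m³/bbl = 2.39166×10⁶ J/bbl

2.39×10⁶ J/bbl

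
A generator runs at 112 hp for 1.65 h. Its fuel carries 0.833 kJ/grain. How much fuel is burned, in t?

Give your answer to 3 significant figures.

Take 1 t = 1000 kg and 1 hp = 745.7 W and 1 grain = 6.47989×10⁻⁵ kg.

112 hp → 83518.4 W
1.65 h → 5940 s
E = P × t = 83518.4 × 5940 = 4.96099×10⁸ J
0.833 kJ/grain → 1.28552×10⁷ J/kg
m = E / e_s = 4.96099×10⁸ / 1.28552×10⁷ = 38.5913 kg
In t: 38.5913 / 1000 = 0.0385913 t

0.0386 t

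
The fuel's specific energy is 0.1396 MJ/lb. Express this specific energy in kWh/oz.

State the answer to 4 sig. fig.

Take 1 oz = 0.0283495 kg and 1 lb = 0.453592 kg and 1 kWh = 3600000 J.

0.002424 kWh/oz

0.1396 MJ/lb × 1000000 J/MJ ÷ 0.453592 kg/lb = 307766 J/kg
307766 J/kg ÷ 3600000 J/kWh × 0.0283495 kg/oz = 0.00242361 kWh/oz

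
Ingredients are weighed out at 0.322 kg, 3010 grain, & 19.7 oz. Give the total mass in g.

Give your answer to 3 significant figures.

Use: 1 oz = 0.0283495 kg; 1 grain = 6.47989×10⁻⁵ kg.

1080 g

0.322 kg (already kg)
3010 grain × 6.47989×10⁻⁵ = 0.195045 kg
19.7 oz × 0.0283495 = 0.558485 kg
Sum: 0.322 + 0.195045 + 0.558485 = 1.07553 kg
In g: 1.07553 / 0.001 = 1075.53 g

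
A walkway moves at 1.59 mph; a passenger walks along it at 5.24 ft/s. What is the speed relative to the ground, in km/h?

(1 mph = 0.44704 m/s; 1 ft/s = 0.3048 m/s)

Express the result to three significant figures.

8.31 km/h

1.59 mph × 0.44704 = 0.710794 m/s
5.24 ft/s × 0.3048 = 1.59715 m/s
Sum: 0.710794 + 1.59715 = 2.30794 m/s
In km/h: 2.30794 / (1/3.6) = 8.30858 km/h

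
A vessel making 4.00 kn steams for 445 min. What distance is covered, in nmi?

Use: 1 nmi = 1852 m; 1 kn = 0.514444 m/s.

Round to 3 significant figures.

4.00 kn × 0.514444 = 2.05778 m/s
445 min × 60 = 26700 s
d = v × t = 2.05778 m/s × 26700 s = 54942.7 m
54942.7 m ÷ (1852 m/nmi) = 29.6667 nmi

29.7 nmi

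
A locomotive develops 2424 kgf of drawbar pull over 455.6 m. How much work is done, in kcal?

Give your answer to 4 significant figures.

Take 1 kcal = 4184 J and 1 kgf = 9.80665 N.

2424 kgf × 9.80665 → 23771.3 N
W = F × d = 23771.3 N × 455.6 m = 1.08302×10⁷ J
1.08302×10⁷ J ÷ (4184 J/kcal) = 2588.48 kcal

2588 kcal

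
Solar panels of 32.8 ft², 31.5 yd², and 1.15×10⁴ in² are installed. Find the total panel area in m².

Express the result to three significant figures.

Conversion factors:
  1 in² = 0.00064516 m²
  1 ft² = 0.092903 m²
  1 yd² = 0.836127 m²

36.8 m²

32.8 ft² × 0.092903 = 3.04722 m²
31.5 yd² × 0.836127 = 26.338 m²
1.15×10⁴ in² × 0.00064516 = 7.41934 m²
Total: 3.04722 + 26.338 + 7.41934 = 36.8046 m²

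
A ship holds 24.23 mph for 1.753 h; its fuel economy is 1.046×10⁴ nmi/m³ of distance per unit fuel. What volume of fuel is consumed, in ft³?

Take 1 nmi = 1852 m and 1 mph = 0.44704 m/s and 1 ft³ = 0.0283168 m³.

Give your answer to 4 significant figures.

24.23 mph → 10.8318 m/s
1.753 h → 6310.8 s
d = v × t = 10.8318 × 6310.8 = 68357.3 m
1.046×10⁴ nmi/m³ → 1.93719×10⁷ m/m³
V = d / (distance per unit fuel) = 68357.3 / 1.93719×10⁷ = 0.00352868 m³
In ft³: 0.00352868 / 0.0283168 = 0.124614 ft³

0.1246 ft³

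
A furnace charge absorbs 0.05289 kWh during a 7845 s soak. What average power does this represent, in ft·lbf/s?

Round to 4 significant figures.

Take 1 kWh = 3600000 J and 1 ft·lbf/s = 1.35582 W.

0.05289 kWh × 3600000 → 190404 J
P = E / t = 190404 J / 7845 s = 24.2707 W
24.2707 W ÷ (1.35582 W/ft·lbf/s) = 17.9011 ft·lbf/s

17.90 ft·lbf/s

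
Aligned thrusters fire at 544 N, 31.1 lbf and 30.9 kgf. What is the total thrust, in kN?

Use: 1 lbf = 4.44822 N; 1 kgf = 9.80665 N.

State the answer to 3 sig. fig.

544 N (already N)
31.1 lbf × 4.44822 = 138.34 N
30.9 kgf × 9.80665 = 303.025 N
Sum: 544 + 138.34 + 303.025 = 985.365 N
In kN: 985.365 / 1000 = 0.985365 kN

0.985 kN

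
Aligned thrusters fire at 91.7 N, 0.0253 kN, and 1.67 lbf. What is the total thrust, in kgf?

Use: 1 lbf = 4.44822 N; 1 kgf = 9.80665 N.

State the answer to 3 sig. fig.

12.7 kgf

91.7 N (already N)
0.0253 kN × 1000 = 25.3 N
1.67 lbf × 4.44822 = 7.42853 N
Combined: 91.7 + 25.3 + 7.42853 = 124.429 N
In kgf: 124.429 / 9.80665 = 12.6882 kgf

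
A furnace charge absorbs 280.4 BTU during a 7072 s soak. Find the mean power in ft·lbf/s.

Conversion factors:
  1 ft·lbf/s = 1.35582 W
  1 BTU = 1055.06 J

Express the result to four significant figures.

280.4 BTU × 1055.06 → 295839 J
P = E / t = 295839 J / 7072 s = 41.8324 W
41.8324 W ÷ (1.35582 W/ft·lbf/s) = 30.8539 ft·lbf/s

30.85 ft·lbf/s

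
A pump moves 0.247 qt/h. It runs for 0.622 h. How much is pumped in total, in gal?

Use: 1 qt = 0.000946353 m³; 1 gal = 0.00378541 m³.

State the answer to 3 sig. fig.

0.0384 gal

0.247 qt/h → 6.49303×10⁻⁸ m³/s
0.622 h → 2239.2 s
V = Q × t = 6.49303×10⁻⁸ × 2239.2 = 1.45392×10⁻⁴ m³
In gal: 1.45392×10⁻⁴ / 0.00378541 = 0.0384085 gal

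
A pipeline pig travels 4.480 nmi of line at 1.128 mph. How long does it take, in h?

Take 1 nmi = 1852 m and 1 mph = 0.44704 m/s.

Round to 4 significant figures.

4.480 nmi × 1852 → 8296.96 m
1.128 mph × 0.44704 → 0.504261 m/s
t = d / v = 8296.96 m / 0.504261 m/s = 16453.7 s
16453.7 s ÷ (3600 s/h) = 4.57047 h

4.570 h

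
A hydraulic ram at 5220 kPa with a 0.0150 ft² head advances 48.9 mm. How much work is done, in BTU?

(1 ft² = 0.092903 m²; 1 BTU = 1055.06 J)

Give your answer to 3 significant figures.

0.337 BTU

5220 kPa → 5.22×10⁶ Pa
0.0150 ft² → 0.00139354 m²
F = P × A = 5.22×10⁶ × 0.00139354 = 7274.28 N
48.9 mm → 0.0489 m
W = F × d = 7274.28 × 0.0489 = 355.712 J
In BTU: 355.712 / 1055.06 = 0.337149 BTU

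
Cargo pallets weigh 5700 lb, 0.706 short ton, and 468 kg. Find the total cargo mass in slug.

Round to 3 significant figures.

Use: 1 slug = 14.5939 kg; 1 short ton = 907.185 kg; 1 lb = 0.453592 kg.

253 slug

5700 lb × 0.453592 → 2585.47 kg
0.706 short ton × 907.185 → 640.473 kg
468 kg (already kg)
Total: 2585.47 + 640.473 + 468 = 3693.94 kg
In slug: 3693.94 / 14.5939 = 253.115 slug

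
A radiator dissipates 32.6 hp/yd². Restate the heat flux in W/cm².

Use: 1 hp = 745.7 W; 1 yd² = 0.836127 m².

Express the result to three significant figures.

32.6 hp/yd² × 745.7 W/hp ÷ 0.836127 m²/yd² = 29074.3 W/m²
29074.3 W/m² × 0.0001 m²/cm² = 2.90743 W/cm²

2.91 W/cm²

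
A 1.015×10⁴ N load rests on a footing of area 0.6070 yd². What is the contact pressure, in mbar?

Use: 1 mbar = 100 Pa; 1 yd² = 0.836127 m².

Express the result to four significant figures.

0.6070 yd² × 0.836127 → 0.507529 m²
P = F / A = 10150 N / 0.507529 m² = 19998.9 Pa
19998.9 Pa ÷ (100 Pa/mbar) = 199.989 mbar

200.0 mbar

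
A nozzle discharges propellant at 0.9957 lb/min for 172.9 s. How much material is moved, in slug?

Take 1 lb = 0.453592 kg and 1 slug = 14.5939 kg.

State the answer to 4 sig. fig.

0.9957 lb/min → 0.00752736 kg/s
m = ṁ × t = 0.00752736 × 172.9 = 1.30148 kg
In slug: 1.30148 / 14.5939 = 0.0891797 slug

0.08918 slug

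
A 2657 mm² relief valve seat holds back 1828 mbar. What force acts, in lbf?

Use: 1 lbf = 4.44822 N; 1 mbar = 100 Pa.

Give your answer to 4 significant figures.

1828 mbar × 100 = 182800 Pa
2657 mm² × 10⁻⁶ = 0.002657 m²
F = P × A = 182800 Pa × 0.002657 m² = 485.7 N
485.7 N ÷ (4.44822 N/lbf) = 109.19 lbf

109.2 lbf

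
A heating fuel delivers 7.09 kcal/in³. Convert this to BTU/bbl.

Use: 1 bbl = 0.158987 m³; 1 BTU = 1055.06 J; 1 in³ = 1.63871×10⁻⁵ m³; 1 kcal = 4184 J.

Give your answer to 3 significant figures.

7.09 kcal/in³ × 4184 J/kcal ÷ 1.63871×10⁻⁵ m³/in³ = 1.81024×10⁹ J/m³
1.81024×10⁹ J/m³ ÷ 1055.06 J/BTU × 0.158987 m³/bbl = 272785 BTU/bbl

2.73×10⁵ BTU/bbl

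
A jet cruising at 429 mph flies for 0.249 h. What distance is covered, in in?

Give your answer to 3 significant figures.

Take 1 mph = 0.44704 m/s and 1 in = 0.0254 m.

429 mph × 0.44704 → 191.78 m/s
0.249 h × 3600 → 896.4 s
d = v × t = 191.78 m/s × 896.4 s = 171912 m
171912 m ÷ (0.0254 m/in) = 6.76819×10⁶ in

6.77×10⁶ in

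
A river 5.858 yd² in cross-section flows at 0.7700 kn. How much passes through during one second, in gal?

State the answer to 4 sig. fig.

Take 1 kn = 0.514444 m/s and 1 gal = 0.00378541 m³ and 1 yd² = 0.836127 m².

0.7700 kn × 0.514444 = 0.396122 m/s
5.858 yd² × 0.836127 = 4.89803 m²
V = v × A × t = 0.396122 m/s × 4.89803 m² × 1 s = 1.94022 m³
1.94022 m³ ÷ (0.00378541 m³/gal) = 512.552 gal

512.6 gal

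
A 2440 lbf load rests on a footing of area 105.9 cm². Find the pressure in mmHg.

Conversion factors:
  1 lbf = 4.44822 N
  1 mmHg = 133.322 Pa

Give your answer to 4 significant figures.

2440 lbf × 4.44822 = 10853.7 N
105.9 cm² × 0.0001 = 0.01059 m²
P = F / A = 10853.7 N / 0.01059 m² = 1.0249×10⁶ Pa
1.0249×10⁶ Pa ÷ (133.322 Pa/mmHg) = 7687.4 mmHg

7687 mmHg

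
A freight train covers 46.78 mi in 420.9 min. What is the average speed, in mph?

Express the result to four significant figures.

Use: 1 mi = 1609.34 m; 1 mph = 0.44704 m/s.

6.669 mph

46.78 mi × 1609.34 → 75284.9 m
420.9 min × 60 → 25254 s
v = d / t = 75284.9 m / 25254 s = 2.98111 m/s
2.98111 m/s ÷ (0.44704 m/s/mph) = 6.66855 mph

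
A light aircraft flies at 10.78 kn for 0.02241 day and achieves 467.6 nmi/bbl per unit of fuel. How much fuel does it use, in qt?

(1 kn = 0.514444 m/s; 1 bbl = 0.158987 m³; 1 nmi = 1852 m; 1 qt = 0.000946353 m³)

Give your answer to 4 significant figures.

10.78 kn → 5.54571 m/s
0.02241 day → 1936.22 s
d = v × t = 5.54571 × 1936.22 = 10737.7 m
467.6 nmi/bbl → 5.44696×10⁶ m/m³
V = d / (distance per unit fuel) = 10737.7 / 5.44696×10⁶ = 0.00197132 m³
In qt: 0.00197132 / 0.000946353 = 2.08307 qt

2.083 qt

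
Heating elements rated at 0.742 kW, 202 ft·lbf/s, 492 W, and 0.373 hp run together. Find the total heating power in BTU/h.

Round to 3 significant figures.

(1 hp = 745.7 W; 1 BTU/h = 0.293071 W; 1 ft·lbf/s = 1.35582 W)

0.742 kW × 1000 = 742 W
202 ft·lbf/s × 1.35582 = 273.876 W
492 W (already W)
0.373 hp × 745.7 = 278.146 W
Sum: 742 + 273.876 + 492 + 278.146 = 1786.02 W
In BTU/h: 1786.02 / 0.293071 = 6094.15 BTU/h

6090 BTU/h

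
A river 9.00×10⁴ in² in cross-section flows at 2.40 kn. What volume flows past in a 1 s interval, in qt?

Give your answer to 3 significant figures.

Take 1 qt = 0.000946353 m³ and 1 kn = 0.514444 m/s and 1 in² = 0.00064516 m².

2.40 kn × 0.514444 → 1.23467 m/s
9.00×10⁴ in² × 0.00064516 → 58.0644 m²
V = v × A × t = 1.23467 m/s × 58.0644 m² × 1 s = 71.6904 m³
71.6904 m³ ÷ (0.000946353 m³/qt) = 75754.4 qt

7.58×10⁴ qt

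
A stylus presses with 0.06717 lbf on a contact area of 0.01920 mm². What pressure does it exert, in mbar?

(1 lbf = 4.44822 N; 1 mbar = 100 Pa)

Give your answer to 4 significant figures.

0.06717 lbf × 4.44822 = 0.298787 N
0.01920 mm² × 10⁻⁶ = 1.92×10⁻⁸ m²
P = F / A = 0.298787 N / 1.92×10⁻⁸ m² = 1.55618×10⁷ Pa
1.55618×10⁷ Pa ÷ (100 Pa/mbar) = 155618 mbar

1.556×10⁵ mbar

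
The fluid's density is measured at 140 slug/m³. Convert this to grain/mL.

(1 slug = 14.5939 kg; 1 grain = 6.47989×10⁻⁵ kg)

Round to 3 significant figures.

140 slug/m³ × 14.5939 kg/slug = 2043.15 kg/m³
2043.15 kg/m³ ÷ 6.47989×10⁻⁵ kg/grain × 10⁻⁶ m³/mL = 31.5306 grain/mL

31.5 grain/mL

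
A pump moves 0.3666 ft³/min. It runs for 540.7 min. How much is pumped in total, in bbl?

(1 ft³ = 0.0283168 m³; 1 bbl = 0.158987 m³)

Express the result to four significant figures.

35.30 bbl

0.3666 ft³/min → 1.73016×10⁻⁴ m³/s
540.7 min → 32442 s
V = Q × t = 1.73016×10⁻⁴ × 32442 = 5.61299 m³
In bbl: 5.61299 / 0.158987 = 35.3047 bbl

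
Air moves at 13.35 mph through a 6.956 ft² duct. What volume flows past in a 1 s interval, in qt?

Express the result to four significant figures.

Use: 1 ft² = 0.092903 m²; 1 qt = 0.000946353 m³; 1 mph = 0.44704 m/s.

4075 qt

13.35 mph × 0.44704 → 5.96798 m/s
6.956 ft² × 0.092903 → 0.646233 m²
V = v × A × t = 5.96798 m/s × 0.646233 m² × 1 s = 3.85671 m³
3.85671 m³ ÷ (0.000946353 m³/qt) = 4075.34 qt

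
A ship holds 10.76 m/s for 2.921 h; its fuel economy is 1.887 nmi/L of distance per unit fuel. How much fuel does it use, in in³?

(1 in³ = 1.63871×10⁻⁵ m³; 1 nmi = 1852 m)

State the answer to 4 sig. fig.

2.921 h → 10515.6 s
d = v × t = 10.76 × 10515.6 = 113148 m
1.887 nmi/L → 3.49472×10⁶ m/m³
V = d / (distance per unit fuel) = 113148 / 3.49472×10⁶ = 0.0323768 m³
In in³: 0.0323768 / 1.63871×10⁻⁵ = 1975.75 in³

1976 in³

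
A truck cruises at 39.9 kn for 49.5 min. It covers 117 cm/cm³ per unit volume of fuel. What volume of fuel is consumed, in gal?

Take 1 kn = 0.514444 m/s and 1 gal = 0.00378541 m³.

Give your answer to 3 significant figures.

13.8 gal

39.9 kn → 20.5263 m/s
49.5 min → 2970 s
d = v × t = 20.5263 × 2970 = 60963.1 m
117 cm/cm³ → 1.17×10⁶ m/m³
V = d / (distance per unit fuel) = 60963.1 / 1.17×10⁶ = 0.0521052 m³
In gal: 0.0521052 / 0.00378541 = 13.7647 gal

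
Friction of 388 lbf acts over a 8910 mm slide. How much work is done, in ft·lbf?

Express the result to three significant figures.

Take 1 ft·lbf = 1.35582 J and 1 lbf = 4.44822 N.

388 lbf × 4.44822 → 1725.91 N
8910 mm × 0.001 → 8.91 m
W = F × d = 1725.91 N × 8.91 m = 15377.9 J
15377.9 J ÷ (1.35582 J/ft·lbf) = 11342.1 ft·lbf

1.13×10⁴ ft·lbf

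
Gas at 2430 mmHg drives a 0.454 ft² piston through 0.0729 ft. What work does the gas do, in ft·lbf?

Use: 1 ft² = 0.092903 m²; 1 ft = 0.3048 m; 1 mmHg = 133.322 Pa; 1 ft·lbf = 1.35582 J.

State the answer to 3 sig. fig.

224 ft·lbf

2430 mmHg → 323972 Pa
0.454 ft² → 0.042178 m²
F = P × A = 323972 × 0.042178 = 13664.5 N
0.0729 ft → 0.0222199 m
W = F × d = 13664.5 × 0.0222199 = 303.624 J
In ft·lbf: 303.624 / 1.35582 = 223.941 ft·lbf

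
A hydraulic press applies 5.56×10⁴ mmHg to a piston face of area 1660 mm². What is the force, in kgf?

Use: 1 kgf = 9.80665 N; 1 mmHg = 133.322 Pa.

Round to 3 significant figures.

5.56×10⁴ mmHg × 133.322 = 7.4127×10⁶ Pa
1660 mm² × 10⁻⁶ = 0.00166 m²
F = P × A = 7.4127×10⁶ Pa × 0.00166 m² = 12305.1 N
12305.1 N ÷ (9.80665 N/kgf) = 1254.77 kgf

1250 kgf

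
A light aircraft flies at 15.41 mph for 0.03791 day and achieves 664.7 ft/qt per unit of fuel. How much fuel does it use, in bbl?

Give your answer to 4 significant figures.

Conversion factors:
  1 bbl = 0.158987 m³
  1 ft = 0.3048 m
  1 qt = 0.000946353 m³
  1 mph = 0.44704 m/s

15.41 mph → 6.88889 m/s
0.03791 day → 3275.42 s
d = v × t = 6.88889 × 3275.42 = 22564 m
664.7 ft/qt → 214086 m/m³
V = d / (distance per unit fuel) = 22564 / 214086 = 0.105397 m³
In bbl: 0.105397 / 0.158987 = 0.662928 bbl

0.6629 bbl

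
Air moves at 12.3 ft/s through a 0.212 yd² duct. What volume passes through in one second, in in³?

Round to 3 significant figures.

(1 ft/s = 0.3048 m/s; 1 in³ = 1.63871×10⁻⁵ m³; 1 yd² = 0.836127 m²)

12.3 ft/s × 0.3048 → 3.74904 m/s
0.212 yd² × 0.836127 → 0.177259 m²
V = v × A × t = 3.74904 m/s × 0.177259 m² × 1 s = 0.664551 m³
0.664551 m³ ÷ (1.63871×10⁻⁵ m³/in³) = 40553.3 in³

4.06×10⁴ in³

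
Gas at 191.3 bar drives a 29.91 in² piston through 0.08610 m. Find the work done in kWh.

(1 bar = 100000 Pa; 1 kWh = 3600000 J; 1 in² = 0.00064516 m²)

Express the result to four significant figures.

0.008829 kWh

191.3 bar → 1.913×10⁷ Pa
29.91 in² → 0.0192967 m²
F = P × A = 1.913×10⁷ × 0.0192967 = 369146 N
W = F × d = 369146 × 0.0861 = 31783.5 J
In kWh: 31783.5 / 3600000 = 0.00882875 kWh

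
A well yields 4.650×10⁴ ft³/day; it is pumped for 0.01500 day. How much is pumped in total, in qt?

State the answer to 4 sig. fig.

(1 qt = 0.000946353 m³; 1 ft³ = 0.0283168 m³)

2.087×10⁴ qt

4.650×10⁴ ft³/day → 0.0152399 m³/s
0.01500 day → 1296 s
V = Q × t = 0.0152399 × 1296 = 19.7509 m³
In qt: 19.7509 / 0.000946353 = 20870.5 qt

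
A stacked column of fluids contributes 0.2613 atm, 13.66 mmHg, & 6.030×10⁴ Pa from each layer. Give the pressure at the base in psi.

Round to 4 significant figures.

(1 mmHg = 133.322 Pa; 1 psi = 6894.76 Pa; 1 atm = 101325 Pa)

0.2613 atm × 101325 → 26476.2 Pa
13.66 mmHg × 133.322 → 1821.18 Pa
6.030×10⁴ Pa (already Pa)
Sum: 26476.2 + 1821.18 + 60300 = 88597.4 Pa
In psi: 88597.4 / 6894.76 = 12.85 psi

12.85 psi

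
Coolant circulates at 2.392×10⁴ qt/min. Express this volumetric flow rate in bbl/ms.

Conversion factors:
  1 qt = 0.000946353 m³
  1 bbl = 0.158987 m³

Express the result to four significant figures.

2.392×10⁴ qt/min × 0.000946353 m³/qt ÷ 60 s/min = 0.377279 m³/s
0.377279 m³/s ÷ 0.158987 m³/bbl × 0.001 s/ms = 0.00237302 bbl/ms

0.002373 bbl/ms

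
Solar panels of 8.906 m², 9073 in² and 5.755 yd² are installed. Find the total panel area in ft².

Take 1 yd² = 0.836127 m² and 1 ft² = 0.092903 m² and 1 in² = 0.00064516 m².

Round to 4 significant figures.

210.7 ft²

8.906 m² (already m²)
9073 in² × 0.00064516 → 5.85354 m²
5.755 yd² × 0.836127 → 4.81191 m²
Sum: 8.906 + 5.85354 + 4.81191 = 19.5714 m²
In ft²: 19.5714 / 0.092903 = 210.665 ft²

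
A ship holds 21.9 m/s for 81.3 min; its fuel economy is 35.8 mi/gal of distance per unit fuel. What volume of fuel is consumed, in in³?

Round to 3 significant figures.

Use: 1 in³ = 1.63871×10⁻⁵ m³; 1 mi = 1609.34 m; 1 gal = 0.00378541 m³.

81.3 min → 4878 s
d = v × t = 21.9 × 4878 = 106828 m
35.8 mi/gal → 1.52201×10⁷ m/m³
V = d / (distance per unit fuel) = 106828 / 1.52201×10⁷ = 0.00701888 m³
In in³: 0.00701888 / 1.63871×10⁻⁵ = 428.317 in³

428 in³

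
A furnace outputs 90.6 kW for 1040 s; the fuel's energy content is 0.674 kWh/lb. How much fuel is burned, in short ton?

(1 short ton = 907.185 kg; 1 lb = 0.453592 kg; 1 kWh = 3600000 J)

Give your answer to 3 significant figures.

90.6 kW → 90600 W
E = P × t = 90600 × 1040 = 9.4224×10⁷ J
0.674 kWh/lb → 5.3493×10⁶ J/kg
m = E / e_s = 9.4224×10⁷ / 5.3493×10⁶ = 17.6143 kg
In short ton: 17.6143 / 907.185 = 0.0194164 short ton

0.0194 short ton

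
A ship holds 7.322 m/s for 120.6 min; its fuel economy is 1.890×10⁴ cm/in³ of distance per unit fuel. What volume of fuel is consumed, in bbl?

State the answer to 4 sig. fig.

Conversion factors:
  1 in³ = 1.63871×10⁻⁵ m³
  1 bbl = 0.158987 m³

0.02889 bbl

120.6 min → 7236 s
d = v × t = 7.322 × 7236 = 52982 m
1.890×10⁴ cm/in³ → 1.15335×10⁷ m/m³
V = d / (distance per unit fuel) = 52982 / 1.15335×10⁷ = 0.00459375 m³
In bbl: 0.00459375 / 0.158987 = 0.0288939 bbl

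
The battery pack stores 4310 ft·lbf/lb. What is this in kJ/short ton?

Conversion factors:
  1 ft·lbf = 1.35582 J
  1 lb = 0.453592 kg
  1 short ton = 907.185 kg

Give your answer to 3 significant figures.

1.17×10⁴ kJ/short ton

4310 ft·lbf/lb × 1.35582 J/ft·lbf ÷ 0.453592 kg/lb = 12882.9 J/kg
12882.9 J/kg ÷ 1000 J/kJ × 907.185 kg/short ton = 11687.2 kJ/short ton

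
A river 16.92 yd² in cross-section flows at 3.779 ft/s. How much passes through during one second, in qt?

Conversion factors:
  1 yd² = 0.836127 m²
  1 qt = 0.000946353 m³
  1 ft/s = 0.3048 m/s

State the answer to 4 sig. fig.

1.722×10⁴ qt

3.779 ft/s × 0.3048 → 1.15184 m/s
16.92 yd² × 0.836127 → 14.1473 m²
V = v × A × t = 1.15184 m/s × 14.1473 m² × 1 s = 16.2954 m³
16.2954 m³ ÷ (0.000946353 m³/qt) = 17219.2 qt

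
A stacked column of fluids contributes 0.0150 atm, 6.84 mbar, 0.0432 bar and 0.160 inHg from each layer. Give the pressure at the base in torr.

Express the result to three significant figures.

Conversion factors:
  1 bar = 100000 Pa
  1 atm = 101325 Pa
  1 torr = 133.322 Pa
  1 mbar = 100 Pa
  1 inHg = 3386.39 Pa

0.0150 atm × 101325 = 1519.88 Pa
6.84 mbar × 100 = 684 Pa
0.0432 bar × 100000 = 4320 Pa
0.160 inHg × 3386.39 = 541.822 Pa
Combined: 1519.88 + 684 + 4320 + 541.822 = 7065.7 Pa
In torr: 7065.7 / 133.322 = 52.9973 torr

53.0 torr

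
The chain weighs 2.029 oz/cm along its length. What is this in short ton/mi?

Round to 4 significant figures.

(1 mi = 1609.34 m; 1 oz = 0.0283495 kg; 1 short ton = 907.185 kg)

2.029 oz/cm × 0.0283495 kg/oz ÷ 0.01 m/cm = 5.75211 kg/m
5.75211 kg/m ÷ 907.185 kg/short ton × 1609.34 m/mi = 10.2042 short ton/mi

10.20 short ton/mi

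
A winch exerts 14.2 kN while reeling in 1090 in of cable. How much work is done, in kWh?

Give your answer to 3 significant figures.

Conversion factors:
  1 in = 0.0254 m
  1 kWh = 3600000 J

0.109 kWh

14.2 kN × 1000 = 14200 N
1090 in × 0.0254 = 27.686 m
W = F × d = 14200 N × 27.686 m = 393141 J
393141 J ÷ (3600000 J/kWh) = 0.109206 kWh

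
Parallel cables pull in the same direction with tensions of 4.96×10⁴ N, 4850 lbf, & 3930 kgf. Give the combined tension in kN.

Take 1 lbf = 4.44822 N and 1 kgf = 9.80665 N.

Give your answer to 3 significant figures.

110 kN

4.96×10⁴ N (already N)
4850 lbf × 4.44822 = 21573.9 N
3930 kgf × 9.80665 = 38540.1 N
Combined: 49600 + 21573.9 + 38540.1 = 109714 N
In kN: 109714 / 1000 = 109.714 kN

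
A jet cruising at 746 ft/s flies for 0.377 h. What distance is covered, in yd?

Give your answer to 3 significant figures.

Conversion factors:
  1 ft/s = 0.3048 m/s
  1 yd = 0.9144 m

746 ft/s × 0.3048 → 227.381 m/s
0.377 h × 3600 → 1357.2 s
d = v × t = 227.381 m/s × 1357.2 s = 308601 m
308601 m ÷ (0.9144 m/yd) = 337490 yd

3.37×10⁵ yd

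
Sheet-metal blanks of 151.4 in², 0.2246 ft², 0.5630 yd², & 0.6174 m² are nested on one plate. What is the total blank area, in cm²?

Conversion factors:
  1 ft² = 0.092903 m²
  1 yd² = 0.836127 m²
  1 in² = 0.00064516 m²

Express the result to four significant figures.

1.207×10⁴ cm²

151.4 in² × 0.00064516 = 0.0976772 m²
0.2246 ft² × 0.092903 = 0.020866 m²
0.5630 yd² × 0.836127 = 0.47074 m²
0.6174 m² (already m²)
Combined: 0.0976772 + 0.020866 + 0.47074 + 0.6174 = 1.20668 m²
In cm²: 1.20668 / 0.0001 = 12066.8 cm²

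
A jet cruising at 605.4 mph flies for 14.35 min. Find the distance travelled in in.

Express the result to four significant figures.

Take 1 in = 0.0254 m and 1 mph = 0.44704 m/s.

9.174×10⁶ in

605.4 mph × 0.44704 → 270.638 m/s
14.35 min × 60 → 861 s
d = v × t = 270.638 m/s × 861 s = 233019 m
233019 m ÷ (0.0254 m/in) = 9.17398×10⁶ in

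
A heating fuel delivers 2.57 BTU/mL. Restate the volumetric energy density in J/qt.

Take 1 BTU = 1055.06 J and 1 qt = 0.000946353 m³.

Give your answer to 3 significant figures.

2.57×10⁶ J/qt

2.57 BTU/mL × 1055.06 J/BTU ÷ 10⁻⁶ m³/mL = 2.7115×10⁹ J/m³
2.7115×10⁹ J/m³ × 0.000946353 m³/qt = 2.56604×10⁶ J/qt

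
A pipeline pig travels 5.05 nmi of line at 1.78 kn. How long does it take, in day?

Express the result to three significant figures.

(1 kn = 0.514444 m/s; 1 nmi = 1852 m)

5.05 nmi × 1852 = 9352.6 m
1.78 kn × 0.514444 = 0.91571 m/s
t = d / v = 9352.6 m / 0.91571 m/s = 10213.5 s
10213.5 s ÷ (86400 s/day) = 0.118212 day

0.118 day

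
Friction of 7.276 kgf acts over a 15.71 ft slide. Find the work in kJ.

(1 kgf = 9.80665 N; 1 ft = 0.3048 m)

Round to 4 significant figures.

7.276 kgf × 9.80665 → 71.3532 N
15.71 ft × 0.3048 → 4.78841 m
W = F × d = 71.3532 N × 4.78841 m = 341.668 J
341.668 J ÷ (1000 J/kJ) = 0.341668 kJ

0.3417 kJ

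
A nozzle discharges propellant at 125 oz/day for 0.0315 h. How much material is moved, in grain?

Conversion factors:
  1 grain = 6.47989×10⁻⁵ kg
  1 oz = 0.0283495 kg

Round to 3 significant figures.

71.8 grain

125 oz/day → 4.10149×10⁻⁵ kg/s
0.0315 h → 113.4 s
m = ṁ × t = 4.10149×10⁻⁵ × 113.4 = 0.00465109 kg
In grain: 0.00465109 / 6.47989×10⁻⁵ = 71.7773 grain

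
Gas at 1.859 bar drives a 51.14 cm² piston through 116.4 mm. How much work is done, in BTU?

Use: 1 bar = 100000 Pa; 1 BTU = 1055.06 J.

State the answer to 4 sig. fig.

1.859 bar → 185900 Pa
51.14 cm² → 0.005114 m²
F = P × A = 185900 × 0.005114 = 950.693 N
116.4 mm → 0.1164 m
W = F × d = 950.693 × 0.1164 = 110.661 J
In BTU: 110.661 / 1055.06 = 0.104886 BTU

0.1049 BTU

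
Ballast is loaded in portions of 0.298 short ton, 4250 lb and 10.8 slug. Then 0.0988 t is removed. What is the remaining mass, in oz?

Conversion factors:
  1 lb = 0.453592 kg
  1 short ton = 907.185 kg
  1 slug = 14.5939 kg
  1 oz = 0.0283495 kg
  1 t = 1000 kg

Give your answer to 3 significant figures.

7.96×10⁴ oz

0.298 short ton × 907.185 → 270.341 kg
4250 lb × 0.453592 → 1927.77 kg
10.8 slug × 14.5939 → 157.614 kg
0.0988 t × 1000 → 98.8 kg
Net: 270.341 + 1927.77 + 157.614 − 98.8 = 2256.93 kg
In oz: 2256.93 / 0.0283495 = 79610.9 oz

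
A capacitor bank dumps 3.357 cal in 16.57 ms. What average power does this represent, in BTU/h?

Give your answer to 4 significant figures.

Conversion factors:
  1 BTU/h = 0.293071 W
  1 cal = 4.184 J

2892 BTU/h

3.357 cal × 4.184 = 14.0457 J
16.57 ms × 0.001 = 0.01657 s
P = E / t = 14.0457 J / 0.01657 s = 847.658 W
847.658 W ÷ (0.293071 W/BTU/h) = 2892.33 BTU/h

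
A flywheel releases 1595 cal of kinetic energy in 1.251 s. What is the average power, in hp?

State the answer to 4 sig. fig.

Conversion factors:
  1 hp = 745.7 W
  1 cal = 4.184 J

1595 cal × 4.184 → 6673.48 J
P = E / t = 6673.48 J / 1.251 s = 5334.52 W
5334.52 W ÷ (745.7 W/hp) = 7.15371 hp

7.154 hp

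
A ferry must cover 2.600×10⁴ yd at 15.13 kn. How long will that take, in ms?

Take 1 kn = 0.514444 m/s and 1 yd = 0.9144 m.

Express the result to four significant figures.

3.054×10⁶ ms

2.600×10⁴ yd × 0.9144 = 23774.4 m
15.13 kn × 0.514444 = 7.78354 m/s
t = d / v = 23774.4 m / 7.78354 m/s = 3054.45 s
3054.45 s ÷ (0.001 s/ms) = 3.05445×10⁶ ms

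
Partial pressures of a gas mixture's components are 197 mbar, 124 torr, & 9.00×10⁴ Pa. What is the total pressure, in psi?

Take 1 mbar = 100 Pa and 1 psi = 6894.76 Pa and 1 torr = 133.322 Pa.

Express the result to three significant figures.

197 mbar × 100 → 19700 Pa
124 torr × 133.322 → 16531.9 Pa
9.00×10⁴ Pa (already Pa)
Sum: 19700 + 16531.9 + 90000 = 126232 Pa
In psi: 126232 / 6894.76 = 18.3084 psi

18.3 psi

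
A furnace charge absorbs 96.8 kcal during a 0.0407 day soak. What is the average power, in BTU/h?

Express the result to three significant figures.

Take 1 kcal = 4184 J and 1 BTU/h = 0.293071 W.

393 BTU/h

96.8 kcal × 4184 → 405011 J
0.0407 day × 86400 → 3516.48 s
P = E / t = 405011 J / 3516.48 s = 115.175 W
115.175 W ÷ (0.293071 W/BTU/h) = 392.994 BTU/h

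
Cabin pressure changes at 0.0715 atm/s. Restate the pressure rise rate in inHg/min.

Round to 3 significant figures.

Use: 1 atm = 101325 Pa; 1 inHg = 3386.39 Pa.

128 inHg/min

0.0715 atm/s × 101325 Pa/atm = 7244.74 Pa/s
7244.74 Pa/s ÷ 3386.39 Pa/inHg × 60 s/min = 128.362 inHg/min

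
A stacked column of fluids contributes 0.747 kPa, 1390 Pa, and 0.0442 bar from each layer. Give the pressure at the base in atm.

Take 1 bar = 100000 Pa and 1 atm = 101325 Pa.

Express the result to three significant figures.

0.747 kPa × 1000 = 747 Pa
1390 Pa (already Pa)
0.0442 bar × 100000 = 4420 Pa
Sum: 747 + 1390 + 4420 = 6557 Pa
In atm: 6557 / 101325 = 0.0647126 atm

0.0647 atm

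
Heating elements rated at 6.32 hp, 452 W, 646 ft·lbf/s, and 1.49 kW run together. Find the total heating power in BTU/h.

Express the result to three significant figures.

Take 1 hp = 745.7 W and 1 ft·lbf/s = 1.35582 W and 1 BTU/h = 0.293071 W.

6.32 hp × 745.7 → 4712.82 W
452 W (already W)
646 ft·lbf/s × 1.35582 → 875.86 W
1.49 kW × 1000 → 1490 W
Sum: 4712.82 + 452 + 875.86 + 1490 = 7530.68 W
In BTU/h: 7530.68 / 0.293071 = 25695.8 BTU/h

2.57×10⁴ BTU/h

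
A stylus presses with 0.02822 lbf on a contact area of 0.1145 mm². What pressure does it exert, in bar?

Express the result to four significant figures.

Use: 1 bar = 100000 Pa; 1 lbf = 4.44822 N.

10.96 bar

0.02822 lbf × 4.44822 → 0.125529 N
0.1145 mm² × 10⁻⁶ → 1.145×10⁻⁷ m²
P = F / A = 0.125529 N / 1.145×10⁻⁷ m² = 1.09632×10⁶ Pa
1.09632×10⁶ Pa ÷ (100000 Pa/bar) = 10.9632 bar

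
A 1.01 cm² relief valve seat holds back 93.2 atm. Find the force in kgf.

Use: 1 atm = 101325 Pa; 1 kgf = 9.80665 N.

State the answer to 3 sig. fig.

97.3 kgf

93.2 atm × 101325 = 9.44349×10⁶ Pa
1.01 cm² × 0.0001 = 1.01×10⁻⁴ m²
F = P × A = 9.44349×10⁶ Pa × 1.01×10⁻⁴ m² = 953.792 N
953.792 N ÷ (9.80665 N/kgf) = 97.2597 kgf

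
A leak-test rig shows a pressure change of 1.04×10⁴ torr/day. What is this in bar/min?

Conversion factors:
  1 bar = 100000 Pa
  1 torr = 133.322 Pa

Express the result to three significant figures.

0.00963 bar/min

1.04×10⁴ torr/day × 133.322 Pa/torr ÷ 86400 s/day = 16.048 Pa/s
16.048 Pa/s ÷ 100000 Pa/bar × 60 s/min = 0.0096288 bar/min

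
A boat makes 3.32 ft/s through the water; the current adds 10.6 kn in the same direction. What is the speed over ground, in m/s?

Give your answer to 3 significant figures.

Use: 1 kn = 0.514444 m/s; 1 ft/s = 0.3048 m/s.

3.32 ft/s × 0.3048 → 1.01194 m/s
10.6 kn × 0.514444 → 5.45311 m/s
Total: 1.01194 + 5.45311 = 6.46505 m/s

6.47 m/s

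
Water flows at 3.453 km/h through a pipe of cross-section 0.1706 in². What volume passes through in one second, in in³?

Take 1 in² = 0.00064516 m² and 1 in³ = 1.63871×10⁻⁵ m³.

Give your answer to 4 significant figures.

6.442 in³

3.453 km/h × (1/3.6) → 0.959167 m/s
0.1706 in² × 0.00064516 → 1.10064×10⁻⁴ m²
V = v × A × t = 0.959167 m/s × 1.10064×10⁻⁴ m² × 1 s = 1.0557×10⁻⁴ m³
1.0557×10⁻⁴ m³ ÷ (1.63871×10⁻⁵ m³/in³) = 6.44226 in³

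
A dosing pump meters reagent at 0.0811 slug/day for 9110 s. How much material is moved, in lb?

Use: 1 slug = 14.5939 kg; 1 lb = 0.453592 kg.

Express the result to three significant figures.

0.0811 slug/day → 1.36987×10⁻⁵ kg/s
m = ṁ × t = 1.36987×10⁻⁵ × 9110 = 0.124795 kg
In lb: 0.124795 / 0.453592 = 0.275126 lb

0.275 lb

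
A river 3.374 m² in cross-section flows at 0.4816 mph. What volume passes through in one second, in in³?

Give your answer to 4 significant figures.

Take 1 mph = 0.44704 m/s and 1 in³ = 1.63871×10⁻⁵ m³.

4.433×10⁴ in³

0.4816 mph × 0.44704 → 0.215294 m/s
V = v × A × t = 0.215294 m/s × 3.374 m² × 1 s = 0.726402 m³
0.726402 m³ ÷ (1.63871×10⁻⁵ m³/in³) = 44327.7 in³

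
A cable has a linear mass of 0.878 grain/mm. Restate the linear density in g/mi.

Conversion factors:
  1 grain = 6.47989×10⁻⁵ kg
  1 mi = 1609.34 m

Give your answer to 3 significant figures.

0.878 grain/mm × 6.47989×10⁻⁵ kg/grain ÷ 0.001 m/mm = 0.0568934 kg/m
0.0568934 kg/m ÷ 0.001 kg/g × 1609.34 m/mi = 91560.8 g/mi

9.16×10⁴ g/mi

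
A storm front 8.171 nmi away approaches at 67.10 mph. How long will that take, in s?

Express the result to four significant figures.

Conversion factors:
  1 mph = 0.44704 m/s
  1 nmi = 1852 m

8.171 nmi × 1852 → 15132.7 m
67.10 mph × 0.44704 → 29.9964 m/s
t = d / v = 15132.7 m / 29.9964 m/s = 504.484 s

504.5 s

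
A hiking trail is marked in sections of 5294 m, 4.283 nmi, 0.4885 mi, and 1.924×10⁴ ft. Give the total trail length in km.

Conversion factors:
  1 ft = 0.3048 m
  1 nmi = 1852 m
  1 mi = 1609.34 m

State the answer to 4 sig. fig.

19.88 km

5294 m (already m)
4.283 nmi × 1852 = 7932.12 m
0.4885 mi × 1609.34 = 786.163 m
1.924×10⁴ ft × 0.3048 = 5864.35 m
Sum: 5294 + 7932.12 + 786.163 + 5864.35 = 19876.6 m
In km: 19876.6 / 1000 = 19.8766 km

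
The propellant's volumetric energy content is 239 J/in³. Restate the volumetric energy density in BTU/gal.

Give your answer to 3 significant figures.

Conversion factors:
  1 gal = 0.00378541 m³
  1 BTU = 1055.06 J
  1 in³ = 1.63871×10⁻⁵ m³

52.3 BTU/gal

239 J/in³ ÷ 1.63871×10⁻⁵ m³/in³ = 1.45846×10⁷ J/m³
1.45846×10⁷ J/m³ ÷ 1055.06 J/BTU × 0.00378541 m³/gal = 52.3275 BTU/gal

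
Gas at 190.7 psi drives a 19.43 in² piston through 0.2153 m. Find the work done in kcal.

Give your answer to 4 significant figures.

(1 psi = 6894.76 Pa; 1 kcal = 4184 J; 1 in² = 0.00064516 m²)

0.8481 kcal

190.7 psi → 1.31483×10⁶ Pa
19.43 in² → 0.0125355 m²
F = P × A = 1.31483×10⁶ × 0.0125355 = 16482.1 N
W = F × d = 16482.1 × 0.2153 = 3548.6 J
In kcal: 3548.6 / 4184 = 0.848136 kcal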